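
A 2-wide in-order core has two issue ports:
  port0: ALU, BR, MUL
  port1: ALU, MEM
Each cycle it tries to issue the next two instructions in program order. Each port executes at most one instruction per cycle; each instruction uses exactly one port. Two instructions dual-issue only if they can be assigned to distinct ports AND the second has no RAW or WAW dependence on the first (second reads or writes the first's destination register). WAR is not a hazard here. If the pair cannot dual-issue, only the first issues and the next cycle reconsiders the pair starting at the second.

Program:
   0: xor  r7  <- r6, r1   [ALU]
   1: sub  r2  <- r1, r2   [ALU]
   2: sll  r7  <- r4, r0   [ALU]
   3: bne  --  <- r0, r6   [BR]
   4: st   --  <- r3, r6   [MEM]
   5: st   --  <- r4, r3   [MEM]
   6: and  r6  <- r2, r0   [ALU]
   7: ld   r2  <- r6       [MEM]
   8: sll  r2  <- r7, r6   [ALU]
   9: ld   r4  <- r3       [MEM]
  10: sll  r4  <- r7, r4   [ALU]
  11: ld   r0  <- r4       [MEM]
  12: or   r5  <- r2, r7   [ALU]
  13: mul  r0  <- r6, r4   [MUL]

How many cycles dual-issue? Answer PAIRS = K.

PAIRS = 5

[0] i0&i1  xor.ALU/sub.ALU  -- 2-wide
[1] i2&i3  sll.ALU/bne.BR  -- 2-wide
[2] i4  st.MEM  -- no-port MEM/MEM
[3] i5&i6  st.MEM/and.ALU  -- 2-wide
[4] i7  ld.MEM  -- WAW r2
[5] i8&i9  sll.ALU/ld.MEM  -- 2-wide
[6] i10  sll.ALU  -- RAW r4
[7] i11&i12  ld.MEM/or.ALU  -- 2-wide
[8] i13  mul.MUL  -- tail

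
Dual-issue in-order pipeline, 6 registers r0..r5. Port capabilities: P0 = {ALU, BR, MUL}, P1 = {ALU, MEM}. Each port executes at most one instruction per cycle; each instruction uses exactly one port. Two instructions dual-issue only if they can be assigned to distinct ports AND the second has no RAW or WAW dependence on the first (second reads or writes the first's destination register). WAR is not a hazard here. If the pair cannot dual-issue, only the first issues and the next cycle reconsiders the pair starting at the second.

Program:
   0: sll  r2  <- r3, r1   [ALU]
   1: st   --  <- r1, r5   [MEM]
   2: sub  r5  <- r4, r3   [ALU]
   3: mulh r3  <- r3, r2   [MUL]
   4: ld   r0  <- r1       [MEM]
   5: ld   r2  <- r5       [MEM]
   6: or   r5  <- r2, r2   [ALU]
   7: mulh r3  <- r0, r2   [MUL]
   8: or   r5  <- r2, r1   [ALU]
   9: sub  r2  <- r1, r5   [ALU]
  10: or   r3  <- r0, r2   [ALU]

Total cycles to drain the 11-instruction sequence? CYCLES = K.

CYCLES = 8

t=0 i0/i1:sll+st ; dual
t=1 i2/i3:sub+mulh ; dual
t=2 i4:ld ; no-port MEM/MEM
t=3 i5:ld ; RAW r2
t=4 i6/i7:or+mulh ; dual
t=5 i8:or ; RAW r5
t=6 i9:sub ; RAW r2
t=7 i10:or ; tail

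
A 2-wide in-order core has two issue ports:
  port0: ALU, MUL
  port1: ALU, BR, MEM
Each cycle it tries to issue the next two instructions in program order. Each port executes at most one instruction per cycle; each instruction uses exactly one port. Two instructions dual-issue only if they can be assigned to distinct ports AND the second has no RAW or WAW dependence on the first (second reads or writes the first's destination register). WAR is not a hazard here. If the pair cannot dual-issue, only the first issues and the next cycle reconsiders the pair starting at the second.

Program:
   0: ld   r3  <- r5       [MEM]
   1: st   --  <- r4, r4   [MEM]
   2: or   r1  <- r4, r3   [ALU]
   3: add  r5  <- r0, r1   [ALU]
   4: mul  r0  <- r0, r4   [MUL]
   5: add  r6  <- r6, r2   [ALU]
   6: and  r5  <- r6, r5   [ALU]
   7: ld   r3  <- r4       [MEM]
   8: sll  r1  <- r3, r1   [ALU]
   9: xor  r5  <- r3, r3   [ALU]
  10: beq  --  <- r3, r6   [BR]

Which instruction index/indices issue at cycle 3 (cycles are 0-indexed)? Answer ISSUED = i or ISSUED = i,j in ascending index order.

[0] i0  ld.MEM  -- no-port MEM/MEM
[1] i1/i2  st.MEM/or.ALU  -- dual
[2] i3/i4  add.ALU/mul.MUL  -- dual
[3] i5  add.ALU  -- RAW r6
[4] i6/i7  and.ALU/ld.MEM  -- dual
[5] i8/i9  sll.ALU/xor.ALU  -- dual
[6] i10  beq.BR  -- tail

ISSUED = 5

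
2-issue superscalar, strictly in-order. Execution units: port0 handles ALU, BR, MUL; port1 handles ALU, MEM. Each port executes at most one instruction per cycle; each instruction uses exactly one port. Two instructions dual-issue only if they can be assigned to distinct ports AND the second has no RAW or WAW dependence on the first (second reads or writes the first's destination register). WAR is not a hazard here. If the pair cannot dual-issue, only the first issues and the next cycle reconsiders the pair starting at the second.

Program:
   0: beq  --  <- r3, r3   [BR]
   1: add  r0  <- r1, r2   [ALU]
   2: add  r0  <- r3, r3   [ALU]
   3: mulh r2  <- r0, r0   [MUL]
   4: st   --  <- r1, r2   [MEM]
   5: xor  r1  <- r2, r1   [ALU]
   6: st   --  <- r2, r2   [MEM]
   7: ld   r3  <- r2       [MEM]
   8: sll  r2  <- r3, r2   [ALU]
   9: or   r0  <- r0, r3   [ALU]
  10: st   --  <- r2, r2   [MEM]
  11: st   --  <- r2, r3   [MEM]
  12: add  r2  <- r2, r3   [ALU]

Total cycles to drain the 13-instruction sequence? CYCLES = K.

[0] i0,i1  beq.BR add.ALU  -- dual
[1] i2  add.ALU  -- RAW r0
[2] i3  mulh.MUL  -- RAW r2
[3] i4,i5  st.MEM xor.ALU  -- dual
[4] i6  st.MEM  -- no-port MEM/MEM
[5] i7  ld.MEM  -- RAW r3
[6] i8,i9  sll.ALU or.ALU  -- dual
[7] i10  st.MEM  -- no-port MEM/MEM
[8] i11,i12  st.MEM add.ALU  -- dual

CYCLES = 9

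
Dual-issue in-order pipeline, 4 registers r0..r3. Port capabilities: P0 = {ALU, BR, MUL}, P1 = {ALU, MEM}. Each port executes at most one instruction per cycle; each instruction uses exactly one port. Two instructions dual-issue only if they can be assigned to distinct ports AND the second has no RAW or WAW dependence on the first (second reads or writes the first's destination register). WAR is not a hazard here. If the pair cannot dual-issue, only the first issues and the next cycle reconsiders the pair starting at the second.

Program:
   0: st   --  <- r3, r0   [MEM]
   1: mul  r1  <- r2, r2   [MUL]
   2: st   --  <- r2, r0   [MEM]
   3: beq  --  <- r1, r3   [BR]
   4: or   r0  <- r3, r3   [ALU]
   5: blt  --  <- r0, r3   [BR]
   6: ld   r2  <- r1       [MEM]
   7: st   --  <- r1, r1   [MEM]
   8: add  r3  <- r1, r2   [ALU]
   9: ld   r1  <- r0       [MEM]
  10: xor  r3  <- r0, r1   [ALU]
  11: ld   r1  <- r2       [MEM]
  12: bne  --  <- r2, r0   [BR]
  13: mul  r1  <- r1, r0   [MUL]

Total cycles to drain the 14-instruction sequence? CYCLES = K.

CYCLES = 9

0. st mul @i0/i1  | pair
1. st beq @i2/i3  | pair
2. or @i4  | RAW r0
3. blt ld @i5/i6  | pair
4. st add @i7/i8  | pair
5. ld @i9  | RAW r1
6. xor ld @i10/i11  | pair
7. bne @i12  | no-port BR/MUL
8. mul @i13  | tail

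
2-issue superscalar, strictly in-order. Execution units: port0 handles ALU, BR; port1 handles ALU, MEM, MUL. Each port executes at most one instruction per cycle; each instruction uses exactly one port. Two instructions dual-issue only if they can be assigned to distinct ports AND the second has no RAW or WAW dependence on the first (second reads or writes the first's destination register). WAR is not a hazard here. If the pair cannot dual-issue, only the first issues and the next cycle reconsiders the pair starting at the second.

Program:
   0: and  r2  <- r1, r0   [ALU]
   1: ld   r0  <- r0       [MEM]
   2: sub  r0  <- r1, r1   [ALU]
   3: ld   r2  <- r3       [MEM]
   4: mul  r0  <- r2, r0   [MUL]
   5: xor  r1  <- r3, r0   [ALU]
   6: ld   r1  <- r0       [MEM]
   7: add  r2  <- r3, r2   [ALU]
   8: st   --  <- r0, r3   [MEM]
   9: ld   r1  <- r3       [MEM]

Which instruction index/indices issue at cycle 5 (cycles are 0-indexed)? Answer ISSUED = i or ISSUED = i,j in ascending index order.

ISSUED = 8

0. and.ALU ld.MEM @i0+i1  | pair
1. sub.ALU ld.MEM @i2+i3  | pair
2. mul.MUL @i4  | RAW r0
3. xor.ALU @i5  | WAW r1
4. ld.MEM add.ALU @i6+i7  | pair
5. st.MEM @i8  | no-port MEM/MEM
6. ld.MEM @i9  | tail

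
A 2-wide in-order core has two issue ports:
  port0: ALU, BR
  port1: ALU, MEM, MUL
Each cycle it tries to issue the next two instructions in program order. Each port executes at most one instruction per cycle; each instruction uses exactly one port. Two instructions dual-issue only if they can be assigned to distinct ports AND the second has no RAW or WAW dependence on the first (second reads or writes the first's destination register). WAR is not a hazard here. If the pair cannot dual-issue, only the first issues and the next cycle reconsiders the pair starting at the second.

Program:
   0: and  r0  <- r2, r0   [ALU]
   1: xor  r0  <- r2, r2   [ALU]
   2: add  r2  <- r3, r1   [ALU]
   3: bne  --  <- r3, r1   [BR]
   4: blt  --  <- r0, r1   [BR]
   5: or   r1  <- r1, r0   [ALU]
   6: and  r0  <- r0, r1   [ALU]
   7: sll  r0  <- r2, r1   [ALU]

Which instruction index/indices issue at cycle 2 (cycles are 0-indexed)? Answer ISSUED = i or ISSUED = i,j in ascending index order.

t=0 i0:and.ALU ; WAW r0
t=1 i1/i2:xor.ALU add.ALU ; 2-wide
t=2 i3:bne.BR ; no-port BR/BR
t=3 i4/i5:blt.BR or.ALU ; 2-wide
t=4 i6:and.ALU ; WAW r0
t=5 i7:sll.ALU ; tail

ISSUED = 3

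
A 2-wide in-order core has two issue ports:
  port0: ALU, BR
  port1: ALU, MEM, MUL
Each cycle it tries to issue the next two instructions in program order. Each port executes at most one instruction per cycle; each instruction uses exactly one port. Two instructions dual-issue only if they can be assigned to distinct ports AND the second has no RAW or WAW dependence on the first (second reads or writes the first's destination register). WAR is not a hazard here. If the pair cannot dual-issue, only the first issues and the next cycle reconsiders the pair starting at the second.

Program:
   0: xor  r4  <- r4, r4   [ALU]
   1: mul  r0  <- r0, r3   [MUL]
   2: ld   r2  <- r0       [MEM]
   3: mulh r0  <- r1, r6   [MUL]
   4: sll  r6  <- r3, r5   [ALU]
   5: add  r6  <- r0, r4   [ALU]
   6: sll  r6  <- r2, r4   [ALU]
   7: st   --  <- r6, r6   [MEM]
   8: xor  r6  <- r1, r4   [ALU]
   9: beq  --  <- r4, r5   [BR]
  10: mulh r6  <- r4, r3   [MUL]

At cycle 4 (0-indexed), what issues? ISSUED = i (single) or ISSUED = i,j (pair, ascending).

  cy0 -> i0+i1 (xor/mul) dual
  cy1 -> i2 (ld) no-port MEM/MUL
  cy2 -> i3+i4 (mulh/sll) dual
  cy3 -> i5 (add) WAW r6
  cy4 -> i6 (sll) RAW r6
  cy5 -> i7+i8 (st/xor) dual
  cy6 -> i9+i10 (beq/mulh) dual

ISSUED = 6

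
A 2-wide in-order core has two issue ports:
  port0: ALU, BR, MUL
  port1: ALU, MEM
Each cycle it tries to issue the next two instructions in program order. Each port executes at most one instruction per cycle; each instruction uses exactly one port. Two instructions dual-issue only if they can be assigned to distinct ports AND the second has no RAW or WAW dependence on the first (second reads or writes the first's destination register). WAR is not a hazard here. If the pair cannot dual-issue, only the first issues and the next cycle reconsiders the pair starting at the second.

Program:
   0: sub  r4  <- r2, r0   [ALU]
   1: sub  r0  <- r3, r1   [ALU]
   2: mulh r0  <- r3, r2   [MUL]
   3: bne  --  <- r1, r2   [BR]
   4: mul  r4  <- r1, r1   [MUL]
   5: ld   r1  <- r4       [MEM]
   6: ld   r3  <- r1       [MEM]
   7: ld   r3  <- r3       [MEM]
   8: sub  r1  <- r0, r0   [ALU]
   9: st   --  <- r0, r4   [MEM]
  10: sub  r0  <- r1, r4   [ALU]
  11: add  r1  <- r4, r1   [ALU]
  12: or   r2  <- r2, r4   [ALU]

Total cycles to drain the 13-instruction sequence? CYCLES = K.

#0 head=0: sub;sub i0&i1 2-wide
#1 head=2: mulh i2 no-port MUL/BR
#2 head=3: bne i3 no-port BR/MUL
#3 head=4: mul i4 RAW r4
#4 head=5: ld i5 no-port MEM/MEM
#5 head=6: ld i6 no-port MEM/MEM
#6 head=7: ld;sub i7&i8 2-wide
#7 head=9: st;sub i9&i10 2-wide
#8 head=11: add;or i11&i12 2-wide

CYCLES = 9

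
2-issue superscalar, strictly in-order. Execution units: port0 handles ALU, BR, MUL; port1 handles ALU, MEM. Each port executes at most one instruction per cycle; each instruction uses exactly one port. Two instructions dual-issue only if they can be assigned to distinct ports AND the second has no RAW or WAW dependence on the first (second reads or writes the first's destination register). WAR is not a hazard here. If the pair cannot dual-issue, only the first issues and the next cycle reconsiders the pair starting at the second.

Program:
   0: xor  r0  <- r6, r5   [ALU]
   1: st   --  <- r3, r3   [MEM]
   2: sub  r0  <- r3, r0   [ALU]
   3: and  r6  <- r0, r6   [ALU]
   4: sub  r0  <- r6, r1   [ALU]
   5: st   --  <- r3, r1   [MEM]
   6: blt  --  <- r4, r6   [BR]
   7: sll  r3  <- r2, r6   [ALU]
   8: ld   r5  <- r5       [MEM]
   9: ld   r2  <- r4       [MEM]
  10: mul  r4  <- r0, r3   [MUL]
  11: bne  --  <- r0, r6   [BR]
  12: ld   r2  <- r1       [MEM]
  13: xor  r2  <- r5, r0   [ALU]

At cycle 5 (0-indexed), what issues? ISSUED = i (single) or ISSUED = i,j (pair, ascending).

t=0 i0&i1:xor;st ; pair
t=1 i2:sub ; RAW r0
t=2 i3:and ; RAW r6
t=3 i4&i5:sub;st ; pair
t=4 i6&i7:blt;sll ; pair
t=5 i8:ld ; no-port MEM/MEM
t=6 i9&i10:ld;mul ; pair
t=7 i11&i12:bne;ld ; pair
t=8 i13:xor ; tail

ISSUED = 8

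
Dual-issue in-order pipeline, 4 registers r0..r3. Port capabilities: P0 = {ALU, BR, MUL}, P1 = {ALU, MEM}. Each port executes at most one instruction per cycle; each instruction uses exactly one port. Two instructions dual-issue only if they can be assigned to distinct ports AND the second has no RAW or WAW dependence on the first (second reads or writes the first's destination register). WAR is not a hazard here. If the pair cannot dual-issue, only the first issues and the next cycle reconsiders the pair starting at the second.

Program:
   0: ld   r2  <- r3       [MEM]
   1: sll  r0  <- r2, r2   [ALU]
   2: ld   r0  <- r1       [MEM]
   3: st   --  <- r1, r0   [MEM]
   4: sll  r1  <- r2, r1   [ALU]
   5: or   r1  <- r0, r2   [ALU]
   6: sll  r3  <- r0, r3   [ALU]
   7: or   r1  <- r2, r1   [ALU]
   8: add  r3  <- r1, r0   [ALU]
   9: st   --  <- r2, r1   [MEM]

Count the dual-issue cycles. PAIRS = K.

PAIRS = 3

  cy0 -> i0 (ld) RAW r2
  cy1 -> i1 (sll) WAW r0
  cy2 -> i2 (ld) no-port MEM/MEM
  cy3 -> i3&i4 (st/sll) pair
  cy4 -> i5&i6 (or/sll) pair
  cy5 -> i7 (or) RAW r1
  cy6 -> i8&i9 (add/st) pair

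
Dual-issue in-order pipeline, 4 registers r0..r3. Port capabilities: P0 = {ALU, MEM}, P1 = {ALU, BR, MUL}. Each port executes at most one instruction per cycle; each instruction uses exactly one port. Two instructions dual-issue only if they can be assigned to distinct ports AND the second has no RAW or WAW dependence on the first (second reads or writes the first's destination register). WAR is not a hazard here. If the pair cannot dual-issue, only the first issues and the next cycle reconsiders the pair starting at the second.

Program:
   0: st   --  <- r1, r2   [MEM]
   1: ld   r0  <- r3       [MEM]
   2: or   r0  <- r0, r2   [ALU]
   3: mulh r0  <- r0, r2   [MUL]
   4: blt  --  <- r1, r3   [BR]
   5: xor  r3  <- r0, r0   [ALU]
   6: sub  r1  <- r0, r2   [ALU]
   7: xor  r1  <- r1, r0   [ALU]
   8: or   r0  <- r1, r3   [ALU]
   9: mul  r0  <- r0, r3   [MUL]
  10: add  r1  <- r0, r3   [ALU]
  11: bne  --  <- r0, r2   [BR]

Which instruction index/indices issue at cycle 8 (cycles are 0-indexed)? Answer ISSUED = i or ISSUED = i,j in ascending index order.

ISSUED = 9

c0: i0 st  no-port MEM/MEM
c1: i1 ld  RAW+WAW r0
c2: i2 or  RAW+WAW r0
c3: i3 mulh  no-port MUL/BR
c4: i4&i5 blt xor  dual
c5: i6 sub  RAW+WAW r1
c6: i7 xor  RAW r1
c7: i8 or  RAW+WAW r0
c8: i9 mul  RAW r0
c9: i10&i11 add bne  dual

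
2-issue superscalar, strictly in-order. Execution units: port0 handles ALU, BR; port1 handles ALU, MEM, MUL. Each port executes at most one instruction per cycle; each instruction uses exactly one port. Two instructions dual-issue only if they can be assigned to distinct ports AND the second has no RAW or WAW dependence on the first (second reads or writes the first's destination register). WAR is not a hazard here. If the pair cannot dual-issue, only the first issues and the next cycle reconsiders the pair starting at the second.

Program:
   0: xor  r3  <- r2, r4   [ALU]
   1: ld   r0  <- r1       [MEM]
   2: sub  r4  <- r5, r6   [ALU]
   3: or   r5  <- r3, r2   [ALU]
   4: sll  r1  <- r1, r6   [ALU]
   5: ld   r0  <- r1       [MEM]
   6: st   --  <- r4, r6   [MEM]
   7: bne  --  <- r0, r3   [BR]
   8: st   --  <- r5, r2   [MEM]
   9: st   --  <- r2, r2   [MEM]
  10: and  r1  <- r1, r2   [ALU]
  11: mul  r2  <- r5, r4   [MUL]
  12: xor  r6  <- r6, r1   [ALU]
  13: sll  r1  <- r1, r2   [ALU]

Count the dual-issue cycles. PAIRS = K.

PAIRS = 5

#0 head=0: xor.ALU ld.MEM i0&i1 dual
#1 head=2: sub.ALU or.ALU i2&i3 dual
#2 head=4: sll.ALU i4 RAW r1
#3 head=5: ld.MEM i5 no-port MEM/MEM
#4 head=6: st.MEM bne.BR i6&i7 dual
#5 head=8: st.MEM i8 no-port MEM/MEM
#6 head=9: st.MEM and.ALU i9&i10 dual
#7 head=11: mul.MUL xor.ALU i11&i12 dual
#8 head=13: sll.ALU i13 tail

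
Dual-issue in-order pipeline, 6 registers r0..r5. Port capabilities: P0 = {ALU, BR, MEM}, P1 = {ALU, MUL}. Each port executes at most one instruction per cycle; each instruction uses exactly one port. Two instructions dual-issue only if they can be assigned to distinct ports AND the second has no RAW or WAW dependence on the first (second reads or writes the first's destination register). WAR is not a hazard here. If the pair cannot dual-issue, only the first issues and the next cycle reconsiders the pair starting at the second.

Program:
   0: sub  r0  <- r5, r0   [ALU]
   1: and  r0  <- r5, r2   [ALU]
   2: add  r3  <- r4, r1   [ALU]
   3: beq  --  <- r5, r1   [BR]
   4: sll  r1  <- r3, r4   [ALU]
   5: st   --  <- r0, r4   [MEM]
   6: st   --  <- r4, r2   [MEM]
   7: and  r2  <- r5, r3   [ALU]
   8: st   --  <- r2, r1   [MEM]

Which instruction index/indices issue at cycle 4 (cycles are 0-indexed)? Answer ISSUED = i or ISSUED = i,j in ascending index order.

ISSUED = 6,7

t=0 i0:sub ; WAW r0
t=1 i1,i2:and/add ; pair
t=2 i3,i4:beq/sll ; pair
t=3 i5:st ; no-port MEM/MEM
t=4 i6,i7:st/and ; pair
t=5 i8:st ; tail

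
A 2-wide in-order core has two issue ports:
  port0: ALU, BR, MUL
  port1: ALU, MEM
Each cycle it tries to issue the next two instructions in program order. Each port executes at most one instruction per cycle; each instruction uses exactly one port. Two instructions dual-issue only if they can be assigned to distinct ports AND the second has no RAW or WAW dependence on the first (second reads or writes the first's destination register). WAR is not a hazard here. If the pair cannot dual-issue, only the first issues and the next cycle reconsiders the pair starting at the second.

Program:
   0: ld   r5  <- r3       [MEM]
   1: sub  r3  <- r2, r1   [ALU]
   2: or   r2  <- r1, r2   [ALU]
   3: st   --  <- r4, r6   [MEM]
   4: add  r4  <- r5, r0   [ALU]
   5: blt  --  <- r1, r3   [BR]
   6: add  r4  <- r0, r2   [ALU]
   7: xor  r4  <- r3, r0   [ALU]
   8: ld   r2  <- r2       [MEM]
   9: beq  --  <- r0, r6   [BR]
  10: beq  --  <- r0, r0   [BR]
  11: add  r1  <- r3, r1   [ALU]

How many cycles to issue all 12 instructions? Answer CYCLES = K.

CYCLES = 7

c0: i0,i1 ld.MEM/sub.ALU  pair
c1: i2,i3 or.ALU/st.MEM  pair
c2: i4,i5 add.ALU/blt.BR  pair
c3: i6 add.ALU  WAW r4
c4: i7,i8 xor.ALU/ld.MEM  pair
c5: i9 beq.BR  no-port BR/BR
c6: i10,i11 beq.BR/add.ALU  pair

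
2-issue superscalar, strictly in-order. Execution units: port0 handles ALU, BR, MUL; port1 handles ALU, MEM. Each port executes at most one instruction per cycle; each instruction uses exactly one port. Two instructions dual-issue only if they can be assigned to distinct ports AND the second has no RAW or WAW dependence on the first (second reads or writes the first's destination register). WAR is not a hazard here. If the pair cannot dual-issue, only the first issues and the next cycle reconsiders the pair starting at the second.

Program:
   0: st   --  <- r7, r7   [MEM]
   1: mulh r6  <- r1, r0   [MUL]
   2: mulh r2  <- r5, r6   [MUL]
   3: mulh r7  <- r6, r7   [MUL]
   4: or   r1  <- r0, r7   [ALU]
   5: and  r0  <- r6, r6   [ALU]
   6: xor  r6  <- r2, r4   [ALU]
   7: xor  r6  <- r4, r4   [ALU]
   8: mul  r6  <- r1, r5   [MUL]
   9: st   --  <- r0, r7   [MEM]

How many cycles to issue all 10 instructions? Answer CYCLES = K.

[0] i0,i1  st mulh  -- 2-wide
[1] i2  mulh  -- no-port MUL/MUL
[2] i3  mulh  -- RAW r7
[3] i4,i5  or and  -- 2-wide
[4] i6  xor  -- WAW r6
[5] i7  xor  -- WAW r6
[6] i8,i9  mul st  -- 2-wide

CYCLES = 7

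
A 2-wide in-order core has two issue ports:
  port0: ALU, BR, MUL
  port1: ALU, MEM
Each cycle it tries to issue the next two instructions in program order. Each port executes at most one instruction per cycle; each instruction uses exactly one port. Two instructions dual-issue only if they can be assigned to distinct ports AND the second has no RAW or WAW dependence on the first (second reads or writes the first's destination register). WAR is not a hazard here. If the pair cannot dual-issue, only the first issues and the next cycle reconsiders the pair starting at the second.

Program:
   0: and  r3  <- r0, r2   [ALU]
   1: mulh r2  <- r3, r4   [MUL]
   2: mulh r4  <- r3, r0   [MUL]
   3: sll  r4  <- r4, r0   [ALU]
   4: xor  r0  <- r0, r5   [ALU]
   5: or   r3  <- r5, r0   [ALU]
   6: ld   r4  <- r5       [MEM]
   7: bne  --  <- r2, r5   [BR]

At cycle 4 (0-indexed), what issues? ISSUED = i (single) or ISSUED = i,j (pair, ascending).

ISSUED = 5,6

0. and.ALU @i0  | RAW r3
1. mulh.MUL @i1  | no-port MUL/MUL
2. mulh.MUL @i2  | RAW+WAW r4
3. sll.ALU/xor.ALU @i3+i4  | dual
4. or.ALU/ld.MEM @i5+i6  | dual
5. bne.BR @i7  | tail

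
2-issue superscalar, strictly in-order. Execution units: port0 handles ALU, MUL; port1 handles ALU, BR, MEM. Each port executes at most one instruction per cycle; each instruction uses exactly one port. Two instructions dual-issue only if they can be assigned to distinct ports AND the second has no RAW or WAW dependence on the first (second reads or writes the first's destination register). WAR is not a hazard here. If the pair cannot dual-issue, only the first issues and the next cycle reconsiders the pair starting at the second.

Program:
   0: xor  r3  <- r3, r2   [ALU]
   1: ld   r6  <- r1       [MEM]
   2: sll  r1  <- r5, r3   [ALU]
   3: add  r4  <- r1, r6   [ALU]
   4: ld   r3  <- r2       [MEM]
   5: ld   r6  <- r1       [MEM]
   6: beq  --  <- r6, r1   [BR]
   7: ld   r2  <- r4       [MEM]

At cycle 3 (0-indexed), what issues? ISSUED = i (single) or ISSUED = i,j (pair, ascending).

0. xor.ALU;ld.MEM @i0,i1  | dual
1. sll.ALU @i2  | RAW r1
2. add.ALU;ld.MEM @i3,i4  | dual
3. ld.MEM @i5  | no-port MEM/BR
4. beq.BR @i6  | no-port BR/MEM
5. ld.MEM @i7  | tail

ISSUED = 5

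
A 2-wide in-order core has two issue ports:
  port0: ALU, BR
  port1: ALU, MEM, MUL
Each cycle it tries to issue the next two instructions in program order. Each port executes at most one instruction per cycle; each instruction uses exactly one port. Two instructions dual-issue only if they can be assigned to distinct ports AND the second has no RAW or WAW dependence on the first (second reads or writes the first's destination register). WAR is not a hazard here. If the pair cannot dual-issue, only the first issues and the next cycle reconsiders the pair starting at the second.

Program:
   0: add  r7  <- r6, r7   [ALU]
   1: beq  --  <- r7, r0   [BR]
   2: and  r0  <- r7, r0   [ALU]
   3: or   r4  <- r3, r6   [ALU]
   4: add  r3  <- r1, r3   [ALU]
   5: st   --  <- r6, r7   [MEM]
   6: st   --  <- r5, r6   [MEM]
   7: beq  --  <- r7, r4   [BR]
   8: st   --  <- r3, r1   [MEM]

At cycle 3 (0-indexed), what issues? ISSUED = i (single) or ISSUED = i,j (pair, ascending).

[0] i0  add.ALU  -- RAW r7
[1] i1,i2  beq.BR+and.ALU  -- 2-wide
[2] i3,i4  or.ALU+add.ALU  -- 2-wide
[3] i5  st.MEM  -- no-port MEM/MEM
[4] i6,i7  st.MEM+beq.BR  -- 2-wide
[5] i8  st.MEM  -- tail

ISSUED = 5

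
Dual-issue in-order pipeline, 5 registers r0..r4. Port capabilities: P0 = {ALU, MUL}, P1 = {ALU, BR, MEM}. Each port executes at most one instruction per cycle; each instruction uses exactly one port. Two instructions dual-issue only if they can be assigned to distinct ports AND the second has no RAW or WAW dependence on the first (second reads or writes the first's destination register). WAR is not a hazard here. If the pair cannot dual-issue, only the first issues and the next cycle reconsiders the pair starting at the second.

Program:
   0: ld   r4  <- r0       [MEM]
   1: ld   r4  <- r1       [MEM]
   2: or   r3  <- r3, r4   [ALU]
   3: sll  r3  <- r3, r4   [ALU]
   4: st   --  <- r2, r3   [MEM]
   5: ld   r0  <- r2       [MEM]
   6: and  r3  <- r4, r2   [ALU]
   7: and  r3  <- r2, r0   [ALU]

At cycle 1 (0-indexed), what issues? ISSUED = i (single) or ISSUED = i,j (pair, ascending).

c0: i0 ld  no-port MEM/MEM
c1: i1 ld  RAW r4
c2: i2 or  RAW+WAW r3
c3: i3 sll  RAW r3
c4: i4 st  no-port MEM/MEM
c5: i5,i6 ld/and  2-wide
c6: i7 and  tail

ISSUED = 1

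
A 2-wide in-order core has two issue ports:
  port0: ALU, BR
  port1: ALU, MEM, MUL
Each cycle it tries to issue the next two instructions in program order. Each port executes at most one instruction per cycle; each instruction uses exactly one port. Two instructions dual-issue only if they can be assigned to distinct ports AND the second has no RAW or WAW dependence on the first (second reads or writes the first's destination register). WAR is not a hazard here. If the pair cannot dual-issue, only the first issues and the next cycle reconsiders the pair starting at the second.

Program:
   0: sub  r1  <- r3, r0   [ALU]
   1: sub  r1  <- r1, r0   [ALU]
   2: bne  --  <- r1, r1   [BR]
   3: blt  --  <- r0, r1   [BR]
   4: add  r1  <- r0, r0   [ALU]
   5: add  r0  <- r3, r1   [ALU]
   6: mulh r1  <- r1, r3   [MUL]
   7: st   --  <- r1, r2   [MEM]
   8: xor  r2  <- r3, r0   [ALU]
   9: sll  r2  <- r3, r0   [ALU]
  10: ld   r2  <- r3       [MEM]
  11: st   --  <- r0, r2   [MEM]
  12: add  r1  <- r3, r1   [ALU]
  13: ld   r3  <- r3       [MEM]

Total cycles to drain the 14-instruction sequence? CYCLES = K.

CYCLES = 10

c0: i0 sub  RAW+WAW r1
c1: i1 sub  RAW r1
c2: i2 bne  no-port BR/BR
c3: i3/i4 blt+add  2-wide
c4: i5/i6 add+mulh  2-wide
c5: i7/i8 st+xor  2-wide
c6: i9 sll  WAW r2
c7: i10 ld  no-port MEM/MEM
c8: i11/i12 st+add  2-wide
c9: i13 ld  tail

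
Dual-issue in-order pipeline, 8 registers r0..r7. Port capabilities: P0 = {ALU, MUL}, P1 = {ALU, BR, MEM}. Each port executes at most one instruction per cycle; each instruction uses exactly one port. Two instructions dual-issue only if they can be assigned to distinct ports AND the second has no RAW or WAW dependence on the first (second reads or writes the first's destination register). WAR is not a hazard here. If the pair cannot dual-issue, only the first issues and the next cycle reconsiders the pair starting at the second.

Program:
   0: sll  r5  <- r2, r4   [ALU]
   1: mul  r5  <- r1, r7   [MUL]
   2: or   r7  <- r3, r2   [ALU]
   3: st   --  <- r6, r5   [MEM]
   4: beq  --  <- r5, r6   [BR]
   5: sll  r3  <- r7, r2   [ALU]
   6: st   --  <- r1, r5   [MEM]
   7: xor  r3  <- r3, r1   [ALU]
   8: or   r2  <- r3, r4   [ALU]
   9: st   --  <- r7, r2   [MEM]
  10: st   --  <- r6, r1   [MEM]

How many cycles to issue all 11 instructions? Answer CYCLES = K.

CYCLES = 8

0. sll @i0  | WAW r5
1. mul/or @i1/i2  | pair
2. st @i3  | no-port MEM/BR
3. beq/sll @i4/i5  | pair
4. st/xor @i6/i7  | pair
5. or @i8  | RAW r2
6. st @i9  | no-port MEM/MEM
7. st @i10  | tail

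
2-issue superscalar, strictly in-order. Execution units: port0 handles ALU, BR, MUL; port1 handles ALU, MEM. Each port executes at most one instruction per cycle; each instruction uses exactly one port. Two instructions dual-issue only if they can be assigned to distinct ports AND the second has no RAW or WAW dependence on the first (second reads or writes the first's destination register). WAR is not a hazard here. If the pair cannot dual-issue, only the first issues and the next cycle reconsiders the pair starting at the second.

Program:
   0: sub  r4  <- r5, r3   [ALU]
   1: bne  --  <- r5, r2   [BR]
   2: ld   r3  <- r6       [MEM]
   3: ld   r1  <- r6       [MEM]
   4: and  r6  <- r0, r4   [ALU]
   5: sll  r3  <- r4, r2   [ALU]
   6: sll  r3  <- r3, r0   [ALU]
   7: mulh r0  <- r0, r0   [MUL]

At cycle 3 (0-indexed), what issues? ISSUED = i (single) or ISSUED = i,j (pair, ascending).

ISSUED = 5

c0: i0+i1 sub+bne  2-wide
c1: i2 ld  no-port MEM/MEM
c2: i3+i4 ld+and  2-wide
c3: i5 sll  RAW+WAW r3
c4: i6+i7 sll+mulh  2-wide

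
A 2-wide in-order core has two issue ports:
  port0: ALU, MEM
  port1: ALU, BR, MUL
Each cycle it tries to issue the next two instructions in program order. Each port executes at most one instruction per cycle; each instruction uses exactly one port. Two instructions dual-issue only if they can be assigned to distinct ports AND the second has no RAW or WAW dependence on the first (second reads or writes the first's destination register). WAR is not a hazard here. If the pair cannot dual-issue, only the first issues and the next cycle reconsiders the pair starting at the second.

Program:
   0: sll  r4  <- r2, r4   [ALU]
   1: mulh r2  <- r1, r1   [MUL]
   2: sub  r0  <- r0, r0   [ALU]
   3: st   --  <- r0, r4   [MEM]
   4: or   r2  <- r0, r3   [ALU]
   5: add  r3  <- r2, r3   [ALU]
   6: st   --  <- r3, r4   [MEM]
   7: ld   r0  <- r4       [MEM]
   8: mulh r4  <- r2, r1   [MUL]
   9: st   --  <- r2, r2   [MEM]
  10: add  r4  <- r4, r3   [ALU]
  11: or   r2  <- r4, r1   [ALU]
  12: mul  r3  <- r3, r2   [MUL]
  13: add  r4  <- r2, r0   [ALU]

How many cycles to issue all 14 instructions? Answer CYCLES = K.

CYCLES = 9

c0: i0+i1 sll.ALU/mulh.MUL  dual
c1: i2 sub.ALU  RAW r0
c2: i3+i4 st.MEM/or.ALU  dual
c3: i5 add.ALU  RAW r3
c4: i6 st.MEM  no-port MEM/MEM
c5: i7+i8 ld.MEM/mulh.MUL  dual
c6: i9+i10 st.MEM/add.ALU  dual
c7: i11 or.ALU  RAW r2
c8: i12+i13 mul.MUL/add.ALU  dual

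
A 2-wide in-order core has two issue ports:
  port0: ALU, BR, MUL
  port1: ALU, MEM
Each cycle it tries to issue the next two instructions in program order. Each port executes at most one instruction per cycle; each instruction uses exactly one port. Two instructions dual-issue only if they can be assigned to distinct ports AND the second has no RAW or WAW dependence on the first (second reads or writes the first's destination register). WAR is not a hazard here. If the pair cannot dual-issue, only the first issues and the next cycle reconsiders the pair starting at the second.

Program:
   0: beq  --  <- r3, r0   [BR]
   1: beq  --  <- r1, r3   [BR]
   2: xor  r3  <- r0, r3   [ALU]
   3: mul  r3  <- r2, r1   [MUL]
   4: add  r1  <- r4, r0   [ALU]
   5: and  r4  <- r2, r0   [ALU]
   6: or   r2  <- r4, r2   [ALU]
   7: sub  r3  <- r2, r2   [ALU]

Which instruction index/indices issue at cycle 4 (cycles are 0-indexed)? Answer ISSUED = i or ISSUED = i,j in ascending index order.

#0 head=0: beq i0 no-port BR/BR
#1 head=1: beq xor i1,i2 dual
#2 head=3: mul add i3,i4 dual
#3 head=5: and i5 RAW r4
#4 head=6: or i6 RAW r2
#5 head=7: sub i7 tail

ISSUED = 6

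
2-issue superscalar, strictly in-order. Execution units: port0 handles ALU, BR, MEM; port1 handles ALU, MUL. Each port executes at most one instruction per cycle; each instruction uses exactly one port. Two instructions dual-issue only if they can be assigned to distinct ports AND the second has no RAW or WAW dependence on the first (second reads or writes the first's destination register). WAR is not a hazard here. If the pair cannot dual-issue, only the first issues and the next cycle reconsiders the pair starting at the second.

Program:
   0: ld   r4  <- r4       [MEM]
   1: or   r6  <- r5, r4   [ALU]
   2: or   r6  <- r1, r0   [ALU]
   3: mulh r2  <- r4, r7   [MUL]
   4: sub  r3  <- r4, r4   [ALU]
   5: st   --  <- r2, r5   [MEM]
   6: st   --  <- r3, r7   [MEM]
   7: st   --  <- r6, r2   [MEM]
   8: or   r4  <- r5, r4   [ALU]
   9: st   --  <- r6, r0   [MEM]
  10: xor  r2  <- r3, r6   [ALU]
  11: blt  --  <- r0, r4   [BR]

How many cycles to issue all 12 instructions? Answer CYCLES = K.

CYCLES = 8

t=0 i0:ld ; RAW r4
t=1 i1:or ; WAW r6
t=2 i2&i3:or;mulh ; 2-wide
t=3 i4&i5:sub;st ; 2-wide
t=4 i6:st ; no-port MEM/MEM
t=5 i7&i8:st;or ; 2-wide
t=6 i9&i10:st;xor ; 2-wide
t=7 i11:blt ; tail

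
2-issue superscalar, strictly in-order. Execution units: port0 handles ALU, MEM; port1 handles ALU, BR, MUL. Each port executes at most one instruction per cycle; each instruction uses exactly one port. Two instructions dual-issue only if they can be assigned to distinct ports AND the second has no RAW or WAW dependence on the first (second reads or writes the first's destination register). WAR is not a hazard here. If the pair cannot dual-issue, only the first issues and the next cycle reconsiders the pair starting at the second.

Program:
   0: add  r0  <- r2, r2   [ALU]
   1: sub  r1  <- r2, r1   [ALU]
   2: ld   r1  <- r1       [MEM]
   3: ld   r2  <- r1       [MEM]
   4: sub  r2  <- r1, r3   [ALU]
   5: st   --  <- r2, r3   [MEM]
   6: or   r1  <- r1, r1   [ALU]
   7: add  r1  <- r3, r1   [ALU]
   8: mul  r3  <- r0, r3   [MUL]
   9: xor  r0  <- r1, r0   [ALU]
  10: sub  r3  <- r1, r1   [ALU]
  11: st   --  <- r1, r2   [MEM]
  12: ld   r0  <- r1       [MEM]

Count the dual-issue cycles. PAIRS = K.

0. add.ALU;sub.ALU @i0/i1  | 2-wide
1. ld.MEM @i2  | no-port MEM/MEM
2. ld.MEM @i3  | WAW r2
3. sub.ALU @i4  | RAW r2
4. st.MEM;or.ALU @i5/i6  | 2-wide
5. add.ALU;mul.MUL @i7/i8  | 2-wide
6. xor.ALU;sub.ALU @i9/i10  | 2-wide
7. st.MEM @i11  | no-port MEM/MEM
8. ld.MEM @i12  | tail

PAIRS = 4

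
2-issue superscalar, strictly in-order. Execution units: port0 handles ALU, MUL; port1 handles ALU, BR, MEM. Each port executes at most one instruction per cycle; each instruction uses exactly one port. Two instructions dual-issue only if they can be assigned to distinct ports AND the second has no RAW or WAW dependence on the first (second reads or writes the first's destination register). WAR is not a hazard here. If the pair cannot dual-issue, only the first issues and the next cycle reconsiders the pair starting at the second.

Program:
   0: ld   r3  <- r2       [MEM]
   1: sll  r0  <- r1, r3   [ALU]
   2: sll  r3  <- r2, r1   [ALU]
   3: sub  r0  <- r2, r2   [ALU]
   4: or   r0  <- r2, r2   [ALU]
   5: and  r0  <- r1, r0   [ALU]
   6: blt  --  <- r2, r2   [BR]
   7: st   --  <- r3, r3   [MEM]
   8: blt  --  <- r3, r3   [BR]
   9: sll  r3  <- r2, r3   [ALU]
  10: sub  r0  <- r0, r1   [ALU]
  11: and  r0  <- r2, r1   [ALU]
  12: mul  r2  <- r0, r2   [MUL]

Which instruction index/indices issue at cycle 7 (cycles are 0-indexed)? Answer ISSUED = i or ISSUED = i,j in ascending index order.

[0] i0  ld  -- RAW r3
[1] i1,i2  sll+sll  -- pair
[2] i3  sub  -- WAW r0
[3] i4  or  -- RAW+WAW r0
[4] i5,i6  and+blt  -- pair
[5] i7  st  -- no-port MEM/BR
[6] i8,i9  blt+sll  -- pair
[7] i10  sub  -- WAW r0
[8] i11  and  -- RAW r0
[9] i12  mul  -- tail

ISSUED = 10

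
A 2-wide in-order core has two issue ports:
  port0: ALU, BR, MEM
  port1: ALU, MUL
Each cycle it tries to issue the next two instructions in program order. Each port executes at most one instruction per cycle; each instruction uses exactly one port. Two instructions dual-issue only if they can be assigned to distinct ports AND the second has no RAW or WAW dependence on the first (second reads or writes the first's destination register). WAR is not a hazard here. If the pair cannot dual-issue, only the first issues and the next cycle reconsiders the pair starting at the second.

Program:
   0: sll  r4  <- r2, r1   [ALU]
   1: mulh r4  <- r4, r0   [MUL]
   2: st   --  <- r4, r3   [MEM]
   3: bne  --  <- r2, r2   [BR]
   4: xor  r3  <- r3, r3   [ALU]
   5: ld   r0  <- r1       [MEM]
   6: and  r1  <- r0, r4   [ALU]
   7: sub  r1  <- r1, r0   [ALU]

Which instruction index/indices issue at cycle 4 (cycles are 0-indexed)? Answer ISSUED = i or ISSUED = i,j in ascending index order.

  cy0 -> i0 (sll) RAW+WAW r4
  cy1 -> i1 (mulh) RAW r4
  cy2 -> i2 (st) no-port MEM/BR
  cy3 -> i3,i4 (bne;xor) dual
  cy4 -> i5 (ld) RAW r0
  cy5 -> i6 (and) RAW+WAW r1
  cy6 -> i7 (sub) tail

ISSUED = 5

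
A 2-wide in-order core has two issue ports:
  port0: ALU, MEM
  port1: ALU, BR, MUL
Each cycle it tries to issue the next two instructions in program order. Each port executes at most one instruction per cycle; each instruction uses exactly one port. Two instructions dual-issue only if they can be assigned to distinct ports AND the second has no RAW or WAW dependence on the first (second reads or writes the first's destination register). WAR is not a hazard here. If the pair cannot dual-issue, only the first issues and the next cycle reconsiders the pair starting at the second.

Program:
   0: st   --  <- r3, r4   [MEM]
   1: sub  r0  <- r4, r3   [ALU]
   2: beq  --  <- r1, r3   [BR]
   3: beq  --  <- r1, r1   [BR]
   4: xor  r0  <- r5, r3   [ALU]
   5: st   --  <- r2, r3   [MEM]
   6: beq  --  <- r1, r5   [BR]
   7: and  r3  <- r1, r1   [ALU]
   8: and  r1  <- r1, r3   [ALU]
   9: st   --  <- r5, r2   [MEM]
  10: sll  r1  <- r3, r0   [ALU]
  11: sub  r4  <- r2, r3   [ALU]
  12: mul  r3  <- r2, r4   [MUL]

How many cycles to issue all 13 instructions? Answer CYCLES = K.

0. st sub @i0&i1  | dual
1. beq @i2  | no-port BR/BR
2. beq xor @i3&i4  | dual
3. st beq @i5&i6  | dual
4. and @i7  | RAW r3
5. and st @i8&i9  | dual
6. sll sub @i10&i11  | dual
7. mul @i12  | tail

CYCLES = 8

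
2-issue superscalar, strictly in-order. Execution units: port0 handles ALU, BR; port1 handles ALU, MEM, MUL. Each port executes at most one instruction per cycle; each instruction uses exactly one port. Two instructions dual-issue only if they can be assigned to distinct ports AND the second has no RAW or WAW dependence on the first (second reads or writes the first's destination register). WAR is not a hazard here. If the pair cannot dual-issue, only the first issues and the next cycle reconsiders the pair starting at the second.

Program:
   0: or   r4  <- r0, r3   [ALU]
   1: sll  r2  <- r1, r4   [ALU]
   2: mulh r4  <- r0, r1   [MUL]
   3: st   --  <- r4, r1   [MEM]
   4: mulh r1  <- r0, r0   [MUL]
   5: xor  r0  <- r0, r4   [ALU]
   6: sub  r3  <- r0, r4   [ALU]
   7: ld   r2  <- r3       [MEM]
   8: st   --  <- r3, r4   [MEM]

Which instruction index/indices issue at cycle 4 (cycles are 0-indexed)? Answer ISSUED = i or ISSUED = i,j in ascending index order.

#0 head=0: or.ALU i0 RAW r4
#1 head=1: sll.ALU+mulh.MUL i1/i2 2-wide
#2 head=3: st.MEM i3 no-port MEM/MUL
#3 head=4: mulh.MUL+xor.ALU i4/i5 2-wide
#4 head=6: sub.ALU i6 RAW r3
#5 head=7: ld.MEM i7 no-port MEM/MEM
#6 head=8: st.MEM i8 tail

ISSUED = 6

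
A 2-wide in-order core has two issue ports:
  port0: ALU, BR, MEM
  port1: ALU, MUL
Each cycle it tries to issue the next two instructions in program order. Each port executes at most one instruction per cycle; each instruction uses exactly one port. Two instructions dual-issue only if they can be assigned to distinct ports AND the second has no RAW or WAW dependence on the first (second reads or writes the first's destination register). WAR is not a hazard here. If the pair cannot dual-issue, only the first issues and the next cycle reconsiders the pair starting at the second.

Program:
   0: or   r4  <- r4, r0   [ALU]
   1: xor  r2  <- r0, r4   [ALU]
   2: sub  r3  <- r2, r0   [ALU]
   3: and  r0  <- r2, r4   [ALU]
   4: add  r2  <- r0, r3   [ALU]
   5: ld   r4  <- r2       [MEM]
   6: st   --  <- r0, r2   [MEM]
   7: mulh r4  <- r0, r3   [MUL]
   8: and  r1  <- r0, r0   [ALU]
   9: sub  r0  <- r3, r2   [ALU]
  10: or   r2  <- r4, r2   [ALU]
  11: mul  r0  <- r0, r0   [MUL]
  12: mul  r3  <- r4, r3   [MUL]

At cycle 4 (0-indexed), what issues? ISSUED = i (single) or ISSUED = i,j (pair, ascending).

c0: i0 or.ALU  RAW r4
c1: i1 xor.ALU  RAW r2
c2: i2/i3 sub.ALU/and.ALU  pair
c3: i4 add.ALU  RAW r2
c4: i5 ld.MEM  no-port MEM/MEM
c5: i6/i7 st.MEM/mulh.MUL  pair
c6: i8/i9 and.ALU/sub.ALU  pair
c7: i10/i11 or.ALU/mul.MUL  pair
c8: i12 mul.MUL  tail

ISSUED = 5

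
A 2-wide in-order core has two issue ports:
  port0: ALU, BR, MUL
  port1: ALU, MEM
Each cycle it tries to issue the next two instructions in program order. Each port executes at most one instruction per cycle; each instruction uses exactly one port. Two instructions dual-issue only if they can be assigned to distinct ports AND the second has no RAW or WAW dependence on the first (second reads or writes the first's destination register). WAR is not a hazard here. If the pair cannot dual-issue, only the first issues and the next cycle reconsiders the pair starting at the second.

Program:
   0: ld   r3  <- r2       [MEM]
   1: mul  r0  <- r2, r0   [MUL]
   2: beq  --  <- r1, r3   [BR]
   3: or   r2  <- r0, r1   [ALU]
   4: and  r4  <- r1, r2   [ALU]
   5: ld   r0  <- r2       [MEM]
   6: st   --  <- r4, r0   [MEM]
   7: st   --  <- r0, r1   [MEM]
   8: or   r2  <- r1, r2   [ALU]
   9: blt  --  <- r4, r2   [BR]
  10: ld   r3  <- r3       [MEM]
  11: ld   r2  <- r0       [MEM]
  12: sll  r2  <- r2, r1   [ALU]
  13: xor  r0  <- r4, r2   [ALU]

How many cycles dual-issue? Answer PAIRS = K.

0. ld.MEM mul.MUL @i0+i1  | dual
1. beq.BR or.ALU @i2+i3  | dual
2. and.ALU ld.MEM @i4+i5  | dual
3. st.MEM @i6  | no-port MEM/MEM
4. st.MEM or.ALU @i7+i8  | dual
5. blt.BR ld.MEM @i9+i10  | dual
6. ld.MEM @i11  | RAW+WAW r2
7. sll.ALU @i12  | RAW r2
8. xor.ALU @i13  | tail

PAIRS = 5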